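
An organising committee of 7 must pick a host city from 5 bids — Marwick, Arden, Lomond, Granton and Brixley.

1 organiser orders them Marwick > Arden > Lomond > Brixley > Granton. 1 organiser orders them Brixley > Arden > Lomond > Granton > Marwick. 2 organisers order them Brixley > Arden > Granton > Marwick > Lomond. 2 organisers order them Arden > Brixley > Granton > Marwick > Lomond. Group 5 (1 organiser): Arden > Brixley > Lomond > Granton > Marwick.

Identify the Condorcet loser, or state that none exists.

Pairwise majorities:
Marwick vs Arden: Marwick preferred on 1 ballot; Arden wins 6–1.
Marwick vs Lomond: Marwick preferred on 1+2+2 = 5 ballots; Marwick wins 5–2.
Marwick vs Granton: 1 for Marwick, 6 for Granton — Granton by 6–1.
Marwick vs Brixley: Marwick preferred on 1 ballot; Brixley wins 6–1.
Arden vs Lomond: Arden, 7–0.
Arden vs Granton: Arden, 7–0.
Arden vs Brixley: 4 to 3, Arden.
Lomond–Granton: Granton 4–3.
Lomond vs Brixley: Brixley wins 6–1.
Granton vs Brixley: Granton preferred on 0 ballots; Brixley wins 7–0.
Lomond loses to every other city — it is the Condorcet loser.

Lomond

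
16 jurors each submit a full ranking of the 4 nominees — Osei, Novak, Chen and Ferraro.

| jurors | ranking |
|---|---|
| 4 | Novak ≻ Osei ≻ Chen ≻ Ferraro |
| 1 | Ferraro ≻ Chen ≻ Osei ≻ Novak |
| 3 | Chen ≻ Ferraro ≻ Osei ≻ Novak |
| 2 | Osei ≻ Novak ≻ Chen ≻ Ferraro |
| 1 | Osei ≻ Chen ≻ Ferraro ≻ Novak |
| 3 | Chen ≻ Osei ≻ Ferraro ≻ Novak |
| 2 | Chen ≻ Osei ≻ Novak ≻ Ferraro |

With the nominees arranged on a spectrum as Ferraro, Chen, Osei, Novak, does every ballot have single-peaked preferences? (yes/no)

Axis positions: Ferraro=1, Chen=2, Osei=3, Novak=4.
Ballot type 1 (peak Novak at position 4): ranking walks positions 4-3-2-1, expanding outward from the peak — single-peaked.
Ballot type 2 (peak Ferraro at position 1): ranking walks positions 1-2-3-4, expanding outward from the peak — single-peaked.
Ballot type 3 (peak Chen at position 2): ranking walks positions 2-1-3-4, expanding outward from the peak — single-peaked.
Ballot type 4 (peak Osei at position 3): ranking walks positions 3-4-2-1, expanding outward from the peak — single-peaked.
Ballot type 5 (peak Osei at position 3): ranking walks positions 3-2-1-4, expanding outward from the peak — single-peaked.
Ballot type 6 (peak Chen at position 2): ranking walks positions 2-3-1-4, expanding outward from the peak — single-peaked.
Ballot type 7 (peak Chen at position 2): ranking walks positions 2-3-4-1, expanding outward from the peak — single-peaked.
Every ranking is single-peaked on this axis.

yes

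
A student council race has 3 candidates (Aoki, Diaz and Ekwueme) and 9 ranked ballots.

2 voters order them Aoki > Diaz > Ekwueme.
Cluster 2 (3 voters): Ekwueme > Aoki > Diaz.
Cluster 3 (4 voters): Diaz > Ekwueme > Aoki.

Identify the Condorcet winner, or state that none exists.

Check each pair by majority over 9 ballots:
Aoki–Diaz: Aoki 5–4.
Aoki vs Ekwueme: Ekwueme wins 7–2.
Diaz–Ekwueme: Diaz 6–3.
Every candidate loses at least once (Aoki loses to Ekwueme; Diaz loses to Aoki; Ekwueme loses to Diaz). The majority relation contains the cycle Aoki → Diaz → Ekwueme → Aoki, so there is no Condorcet winner.

none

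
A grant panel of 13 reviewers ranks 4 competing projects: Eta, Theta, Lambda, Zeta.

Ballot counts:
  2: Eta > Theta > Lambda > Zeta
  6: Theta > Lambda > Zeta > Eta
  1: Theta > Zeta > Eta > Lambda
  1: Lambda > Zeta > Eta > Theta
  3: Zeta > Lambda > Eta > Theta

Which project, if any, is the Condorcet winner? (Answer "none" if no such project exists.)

Theta

Pairwise majorities:
Eta–Theta: Theta 7–6.
Eta–Lambda: Lambda 10–3.
Eta vs Zeta: Zeta, 11–2.
Theta vs Lambda: Theta, 9–4.
Theta vs Zeta: Theta wins 9–4.
Lambda vs Zeta: Lambda, 9–4.
Only Theta has no losses; Theta is the Condorcet winner.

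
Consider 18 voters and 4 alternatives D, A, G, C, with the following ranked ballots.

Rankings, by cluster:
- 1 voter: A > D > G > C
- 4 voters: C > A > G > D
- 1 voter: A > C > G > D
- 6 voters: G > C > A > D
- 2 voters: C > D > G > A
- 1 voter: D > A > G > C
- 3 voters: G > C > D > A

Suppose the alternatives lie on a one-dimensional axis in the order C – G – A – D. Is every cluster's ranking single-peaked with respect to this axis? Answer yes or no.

Axis positions: C=1, G=2, A=3, D=4.
Cluster 1 (peak A at position 3): ranking walks positions 3-4-2-1, expanding outward from the peak — single-peaked.
Cluster 2: ranking walks positions 1-3-2-4; A is ranked above G even though G lies between A and the peak C on the axis — preferences dip and rise again. Not single-peaked.
Cluster 3: ranking walks positions 3-1-2-4; C is ranked above G even though G lies between C and the peak A on the axis — preferences dip and rise again. Not single-peaked.
Cluster 4 (peak G at position 2): ranking walks positions 2-1-3-4, expanding outward from the peak — single-peaked.
Cluster 5: ranking walks positions 1-4-2-3; D is ranked above G even though G lies between D and the peak C on the axis — preferences dip and rise again. Not single-peaked.
Cluster 6 (peak D at position 4): ranking walks positions 4-3-2-1, expanding outward from the peak — single-peaked.
Cluster 7: ranking walks positions 2-1-4-3; D is ranked above A even though A lies between D and the peak G on the axis — preferences dip and rise again. Not single-peaked.
Cluster 2 violates single-peakedness, so the profile is not single-peaked on this axis.

no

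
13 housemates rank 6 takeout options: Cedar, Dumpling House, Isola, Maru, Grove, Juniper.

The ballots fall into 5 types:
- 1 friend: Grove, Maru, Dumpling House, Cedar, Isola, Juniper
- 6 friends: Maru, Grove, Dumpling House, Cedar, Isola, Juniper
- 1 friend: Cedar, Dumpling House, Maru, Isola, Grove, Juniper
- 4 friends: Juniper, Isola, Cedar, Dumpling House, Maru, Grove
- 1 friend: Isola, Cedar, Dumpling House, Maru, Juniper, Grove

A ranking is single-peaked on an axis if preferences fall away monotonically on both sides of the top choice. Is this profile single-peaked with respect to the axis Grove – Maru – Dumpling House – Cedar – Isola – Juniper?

yes

Axis positions: Grove=1, Maru=2, Dumpling House=3, Cedar=4, Isola=5, Juniper=6.
Type 1 (peak Grove at position 1): ranking walks positions 1-2-3-4-5-6, expanding outward from the peak — single-peaked.
Type 2 (peak Maru at position 2): ranking walks positions 2-1-3-4-5-6, expanding outward from the peak — single-peaked.
Type 3 (peak Cedar at position 4): ranking walks positions 4-3-2-5-1-6, expanding outward from the peak — single-peaked.
Type 4 (peak Juniper at position 6): ranking walks positions 6-5-4-3-2-1, expanding outward from the peak — single-peaked.
Type 5 (peak Isola at position 5): ranking walks positions 5-4-3-2-6-1, expanding outward from the peak — single-peaked.
Every ranking is single-peaked on this axis.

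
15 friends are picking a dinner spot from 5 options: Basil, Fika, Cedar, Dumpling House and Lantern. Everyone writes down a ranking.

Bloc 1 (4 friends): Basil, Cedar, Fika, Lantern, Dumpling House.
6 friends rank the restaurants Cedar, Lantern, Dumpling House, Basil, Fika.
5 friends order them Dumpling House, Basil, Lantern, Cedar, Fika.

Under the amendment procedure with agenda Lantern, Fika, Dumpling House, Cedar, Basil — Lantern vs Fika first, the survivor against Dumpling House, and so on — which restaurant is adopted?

Round 1: Lantern vs Fika — 11–4, Lantern advances.
Round 2: Lantern vs Dumpling House — 10–5, Lantern advances.
Round 3: Lantern vs Cedar — 5–10, Cedar advances.
Round 4: Cedar vs Basil — 6–9, Basil advances.
Basil survives the agenda.

Basil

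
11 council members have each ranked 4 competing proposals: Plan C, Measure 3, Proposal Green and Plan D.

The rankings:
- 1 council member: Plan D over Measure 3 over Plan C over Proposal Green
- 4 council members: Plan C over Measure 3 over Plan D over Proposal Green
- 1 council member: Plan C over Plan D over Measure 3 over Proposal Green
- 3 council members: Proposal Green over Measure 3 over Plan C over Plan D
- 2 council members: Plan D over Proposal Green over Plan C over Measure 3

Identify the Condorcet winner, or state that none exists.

Plan C

Pairwise majorities:
Plan C vs Measure 3: Plan C wins 7–4.
Plan C vs Proposal Green: Plan C, 6–5.
Plan C vs Plan D: Plan C wins 8–3.
Measure 3 vs Proposal Green: Measure 3 wins 6–5.
Measure 3 vs Plan D: Measure 3 wins 7–4.
Proposal Green vs Plan D: Plan D, 8–3.
Only Plan C has no losses; Plan C is the Condorcet winner.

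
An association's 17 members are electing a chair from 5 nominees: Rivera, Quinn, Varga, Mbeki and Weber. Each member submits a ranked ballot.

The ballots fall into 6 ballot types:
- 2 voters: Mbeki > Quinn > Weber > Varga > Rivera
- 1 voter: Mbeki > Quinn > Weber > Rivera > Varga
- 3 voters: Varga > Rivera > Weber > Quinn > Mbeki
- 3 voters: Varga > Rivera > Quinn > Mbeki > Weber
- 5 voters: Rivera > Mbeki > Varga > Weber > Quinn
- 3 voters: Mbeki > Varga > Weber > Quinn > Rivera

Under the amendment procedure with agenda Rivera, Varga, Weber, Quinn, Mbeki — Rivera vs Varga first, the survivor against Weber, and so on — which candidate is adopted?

Mbeki

Round 1: Rivera vs Varga — 6–11, Varga advances.
Round 2: Varga vs Weber — 14–3, Varga advances.
Round 3: Varga vs Quinn — 14–3, Varga advances.
Round 4: Varga vs Mbeki — 6–11, Mbeki advances.
Mbeki survives the agenda.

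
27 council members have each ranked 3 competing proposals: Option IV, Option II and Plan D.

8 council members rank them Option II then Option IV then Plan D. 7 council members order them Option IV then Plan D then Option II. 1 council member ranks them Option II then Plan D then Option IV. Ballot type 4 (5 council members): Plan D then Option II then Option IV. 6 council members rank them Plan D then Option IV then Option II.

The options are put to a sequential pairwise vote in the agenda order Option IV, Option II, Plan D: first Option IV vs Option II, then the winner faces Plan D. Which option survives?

Plan D

Round 1: Option IV vs Option II — 13–14, Option II advances.
Round 2: Option II vs Plan D — 9–18, Plan D advances.
The agenda winner is Plan D.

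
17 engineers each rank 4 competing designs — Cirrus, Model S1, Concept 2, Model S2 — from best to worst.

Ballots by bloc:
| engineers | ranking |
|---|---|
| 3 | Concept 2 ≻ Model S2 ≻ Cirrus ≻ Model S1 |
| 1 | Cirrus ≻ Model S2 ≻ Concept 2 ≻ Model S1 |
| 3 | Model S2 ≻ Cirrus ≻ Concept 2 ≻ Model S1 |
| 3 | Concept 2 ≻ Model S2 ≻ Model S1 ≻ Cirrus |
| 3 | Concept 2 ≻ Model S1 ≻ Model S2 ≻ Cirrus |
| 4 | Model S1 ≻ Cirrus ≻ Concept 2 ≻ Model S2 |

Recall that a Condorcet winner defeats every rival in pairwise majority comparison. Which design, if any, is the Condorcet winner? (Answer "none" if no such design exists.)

Concept 2

Head-to-head results (17 engineers):
Cirrus vs Model S1: Cirrus is ranked higher on 3+1+3 = 7 ballots, Model S1 on 10. Model S1 wins 10–7.
Cirrus vs Concept 2: 8 to 9, Concept 2.
Cirrus vs Model S2: 5 to 12, Model S2.
Model S1 vs Concept 2: Model S1 preferred on 4 ballots; Concept 2 wins 13–4.
Model S1 vs Model S2: Model S1 is ranked higher on 3+4 = 7 ballots, Model S2 on 10. Model S2 wins 10–7.
Concept 2 vs Model S2: Concept 2 preferred on 3+3+3+4 = 13 ballots; Concept 2 wins 13–4.
Concept 2 beats each of Cirrus, Model S1, Model S2 — Concept 2 is the Condorcet winner.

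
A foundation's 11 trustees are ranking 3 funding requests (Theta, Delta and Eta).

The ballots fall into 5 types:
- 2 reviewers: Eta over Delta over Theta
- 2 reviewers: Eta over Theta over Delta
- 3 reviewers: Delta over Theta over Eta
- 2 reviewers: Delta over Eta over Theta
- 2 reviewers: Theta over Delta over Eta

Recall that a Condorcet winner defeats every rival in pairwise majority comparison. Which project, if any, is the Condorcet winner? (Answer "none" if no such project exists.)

Delta

Pairwise majorities:
Theta vs Delta: 2+2 = 4 for Theta, 7 for Delta — Delta by 7–4.
Theta vs Eta: Theta is ranked higher on 3+2 = 5 ballots, Eta on 6. Eta wins 6–5.
Delta vs Eta: Delta is ranked higher on 3+2+2 = 7 ballots, Eta on 4. Delta wins 7–4.
Delta beats each of Theta, Eta — Delta is the Condorcet winner.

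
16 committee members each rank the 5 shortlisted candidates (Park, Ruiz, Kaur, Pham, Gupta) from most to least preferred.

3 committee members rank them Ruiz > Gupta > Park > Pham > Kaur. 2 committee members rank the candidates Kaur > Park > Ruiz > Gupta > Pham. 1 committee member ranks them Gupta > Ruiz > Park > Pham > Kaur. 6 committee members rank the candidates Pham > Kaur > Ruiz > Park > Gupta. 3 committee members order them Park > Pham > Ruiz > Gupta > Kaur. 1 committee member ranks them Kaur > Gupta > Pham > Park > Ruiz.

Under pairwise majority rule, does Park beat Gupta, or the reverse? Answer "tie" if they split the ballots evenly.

Ballots ranking Park above Gupta: 2 + 6 + 3 = 11.
Ballots ranking Gupta above Park: 16 − 11 = 5.
Park wins the head-to-head 11–5.

Park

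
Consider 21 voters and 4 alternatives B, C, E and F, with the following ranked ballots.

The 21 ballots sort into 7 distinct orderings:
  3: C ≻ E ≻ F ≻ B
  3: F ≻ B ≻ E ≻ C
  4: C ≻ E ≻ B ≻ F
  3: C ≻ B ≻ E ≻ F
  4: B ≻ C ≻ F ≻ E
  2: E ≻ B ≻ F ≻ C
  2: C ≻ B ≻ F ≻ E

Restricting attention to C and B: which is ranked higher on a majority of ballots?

Ballots ranking C above B: 3 + 4 + 3 + 2 = 12.
Ballots ranking B above C: 21 − 12 = 9.
C wins the head-to-head 12–9.

C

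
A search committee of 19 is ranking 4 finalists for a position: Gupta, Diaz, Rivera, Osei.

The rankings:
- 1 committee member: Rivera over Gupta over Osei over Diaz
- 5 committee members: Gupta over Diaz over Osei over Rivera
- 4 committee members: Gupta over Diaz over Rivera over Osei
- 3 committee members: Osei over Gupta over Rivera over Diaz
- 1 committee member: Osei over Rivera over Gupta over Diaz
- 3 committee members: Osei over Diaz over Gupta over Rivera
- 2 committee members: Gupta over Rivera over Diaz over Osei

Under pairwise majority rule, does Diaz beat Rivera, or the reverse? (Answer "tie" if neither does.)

Diaz

Ballots ranking Diaz above Rivera: 5 + 4 + 3 = 12.
Ballots ranking Rivera above Diaz: 19 − 12 = 7.
Diaz wins the head-to-head 12–7.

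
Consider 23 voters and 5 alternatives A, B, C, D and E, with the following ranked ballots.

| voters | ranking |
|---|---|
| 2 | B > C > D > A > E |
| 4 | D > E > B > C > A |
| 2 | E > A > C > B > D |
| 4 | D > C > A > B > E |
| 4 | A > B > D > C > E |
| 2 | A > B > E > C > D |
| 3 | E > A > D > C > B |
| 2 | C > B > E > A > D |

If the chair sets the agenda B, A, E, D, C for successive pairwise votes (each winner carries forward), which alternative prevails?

Round 1: B vs A — 8–15, A advances.
Round 2: A vs E — 12–11, A advances.
Round 3: A vs D — 13–10, A advances.
Round 4: A vs C — 11–12, C advances.
C survives the agenda.

C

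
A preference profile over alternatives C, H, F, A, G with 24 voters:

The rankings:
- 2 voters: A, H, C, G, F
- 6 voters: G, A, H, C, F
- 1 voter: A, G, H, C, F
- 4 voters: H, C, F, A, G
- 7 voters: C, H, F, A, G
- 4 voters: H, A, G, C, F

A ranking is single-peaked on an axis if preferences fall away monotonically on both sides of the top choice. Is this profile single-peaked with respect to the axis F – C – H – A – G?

Axis positions: F=1, C=2, H=3, A=4, G=5.
Ballot type 1 (peak A at position 4): ranking walks positions 4-3-2-5-1, expanding outward from the peak — single-peaked.
Ballot type 2 (peak G at position 5): ranking walks positions 5-4-3-2-1, expanding outward from the peak — single-peaked.
Ballot type 3 (peak A at position 4): ranking walks positions 4-5-3-2-1, expanding outward from the peak — single-peaked.
Ballot type 4 (peak H at position 3): ranking walks positions 3-2-1-4-5, expanding outward from the peak — single-peaked.
Ballot type 5 (peak C at position 2): ranking walks positions 2-3-1-4-5, expanding outward from the peak — single-peaked.
Ballot type 6 (peak H at position 3): ranking walks positions 3-4-5-2-1, expanding outward from the peak — single-peaked.
Every ranking is single-peaked on this axis.

yes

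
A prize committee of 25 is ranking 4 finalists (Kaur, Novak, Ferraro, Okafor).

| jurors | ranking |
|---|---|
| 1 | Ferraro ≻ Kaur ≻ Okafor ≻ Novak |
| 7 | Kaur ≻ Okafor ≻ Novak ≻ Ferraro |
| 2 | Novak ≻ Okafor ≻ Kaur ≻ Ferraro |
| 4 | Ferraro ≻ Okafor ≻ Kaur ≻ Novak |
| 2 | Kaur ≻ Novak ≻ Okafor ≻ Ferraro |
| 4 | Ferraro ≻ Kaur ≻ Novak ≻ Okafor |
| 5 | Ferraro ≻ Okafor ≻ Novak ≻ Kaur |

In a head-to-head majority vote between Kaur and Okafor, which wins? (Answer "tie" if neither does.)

Kaur

Ballots ranking Kaur above Okafor: 1 + 7 + 2 + 4 = 14.
Ballots ranking Okafor above Kaur: 25 − 14 = 11.
Kaur wins the head-to-head 14–11.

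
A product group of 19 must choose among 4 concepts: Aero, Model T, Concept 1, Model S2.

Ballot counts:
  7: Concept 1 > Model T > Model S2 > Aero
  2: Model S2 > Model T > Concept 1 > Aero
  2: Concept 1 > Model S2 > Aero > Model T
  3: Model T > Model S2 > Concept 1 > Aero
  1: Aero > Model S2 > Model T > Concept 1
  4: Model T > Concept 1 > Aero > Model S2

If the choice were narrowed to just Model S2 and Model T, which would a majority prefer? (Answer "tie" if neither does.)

Model T

Ballots ranking Model S2 above Model T: 2 + 2 + 1 = 5.
Ballots ranking Model T above Model S2: 19 − 5 = 14.
Model T wins the head-to-head 14–5.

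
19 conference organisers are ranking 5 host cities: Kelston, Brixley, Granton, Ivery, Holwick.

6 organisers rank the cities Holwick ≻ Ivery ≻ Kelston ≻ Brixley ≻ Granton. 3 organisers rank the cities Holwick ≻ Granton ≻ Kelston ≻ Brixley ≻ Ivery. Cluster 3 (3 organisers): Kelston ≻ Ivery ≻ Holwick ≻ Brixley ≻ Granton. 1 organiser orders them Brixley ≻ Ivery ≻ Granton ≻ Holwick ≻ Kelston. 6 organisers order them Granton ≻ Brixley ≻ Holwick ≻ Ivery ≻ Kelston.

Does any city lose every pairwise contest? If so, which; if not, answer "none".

Head-to-head results (19 organisers):
Kelston vs Brixley: Kelston wins 12–7.
Kelston vs Granton: Granton, 10–9.
Kelston vs Ivery: Ivery wins 13–6.
Kelston vs Holwick: Holwick, 16–3.
Brixley vs Granton: 10 to 9, Brixley.
Brixley vs Ivery: Brixley is ranked higher on 3+1+6 = 10 ballots, Ivery on 9. Brixley wins 10–9.
Brixley–Holwick: Holwick 12–7.
Granton vs Ivery: Granton is ranked higher on 3+6 = 9 ballots, Ivery on 10. Ivery wins 10–9.
Granton vs Holwick: 7 to 12, Holwick.
Ivery vs Holwick: Ivery preferred on 3+1 = 4 ballots; Holwick wins 15–4.
No city is winless: Kelston beats Brixley; Brixley beats Granton; Granton beats Kelston; Ivery beats Kelston; Holwick beats Kelston. There is no Condorcet loser.

none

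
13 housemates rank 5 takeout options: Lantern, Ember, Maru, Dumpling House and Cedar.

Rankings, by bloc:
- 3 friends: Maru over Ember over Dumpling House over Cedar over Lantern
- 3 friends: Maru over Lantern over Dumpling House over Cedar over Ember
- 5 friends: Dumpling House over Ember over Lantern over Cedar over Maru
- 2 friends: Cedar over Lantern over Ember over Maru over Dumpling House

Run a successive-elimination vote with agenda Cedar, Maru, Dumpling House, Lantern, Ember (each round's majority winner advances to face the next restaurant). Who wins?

Dumpling House

Round 1: Cedar vs Maru — 7–6, Cedar advances.
Round 2: Cedar vs Dumpling House — 2–11, Dumpling House advances.
Round 3: Dumpling House vs Lantern — 8–5, Dumpling House advances.
Round 4: Dumpling House vs Ember — 8–5, Dumpling House advances.
The agenda winner is Dumpling House.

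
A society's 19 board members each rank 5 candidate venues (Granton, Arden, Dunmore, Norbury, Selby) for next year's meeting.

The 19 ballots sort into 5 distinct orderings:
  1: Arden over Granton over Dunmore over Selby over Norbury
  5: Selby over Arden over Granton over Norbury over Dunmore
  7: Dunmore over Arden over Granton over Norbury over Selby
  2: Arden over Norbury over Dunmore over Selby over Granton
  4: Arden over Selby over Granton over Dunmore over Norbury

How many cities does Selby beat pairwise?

2

Selby against each rival (19 organisers):
Selby vs Granton: Selby preferred on 5+2+4 = 11 ballots; Selby wins 11–8.
Selby vs Arden: Arden wins 14–5.
Selby vs Dunmore: Dunmore, 10–9.
Selby vs Norbury: 10 to 9, Selby.
Selby beats Granton, Norbury; loses to Arden, Dunmore — 2 pairwise wins.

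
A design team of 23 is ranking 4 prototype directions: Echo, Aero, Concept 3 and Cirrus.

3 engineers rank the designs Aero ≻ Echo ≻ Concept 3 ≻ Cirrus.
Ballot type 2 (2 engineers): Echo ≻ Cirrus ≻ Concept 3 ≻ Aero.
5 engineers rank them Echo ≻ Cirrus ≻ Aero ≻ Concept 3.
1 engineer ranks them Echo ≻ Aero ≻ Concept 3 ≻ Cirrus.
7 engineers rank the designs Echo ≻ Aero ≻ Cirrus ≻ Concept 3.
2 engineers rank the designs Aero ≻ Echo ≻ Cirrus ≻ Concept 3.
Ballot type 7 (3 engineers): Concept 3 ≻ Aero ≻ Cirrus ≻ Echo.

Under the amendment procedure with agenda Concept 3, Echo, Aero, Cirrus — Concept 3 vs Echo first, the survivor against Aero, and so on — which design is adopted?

Round 1: Concept 3 vs Echo — 3–20, Echo advances.
Round 2: Echo vs Aero — 15–8, Echo advances.
Round 3: Echo vs Cirrus — 20–3, Echo advances.
Echo survives the agenda.

Echo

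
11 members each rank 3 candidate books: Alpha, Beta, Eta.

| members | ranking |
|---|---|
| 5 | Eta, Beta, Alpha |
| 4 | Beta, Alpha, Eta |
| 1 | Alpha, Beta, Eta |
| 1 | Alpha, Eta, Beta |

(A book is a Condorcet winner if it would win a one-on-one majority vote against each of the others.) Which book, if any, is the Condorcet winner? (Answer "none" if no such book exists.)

none

Head-to-head results (11 members):
Alpha vs Beta: 2 to 9, Beta.
Alpha vs Eta: Alpha is ranked higher on 4+1+1 = 6 ballots, Eta on 5. Alpha wins 6–5.
Beta vs Eta: Beta preferred on 4+1 = 5 ballots; Eta wins 6–5.
Every book loses at least once (Alpha loses to Beta; Beta loses to Eta; Eta loses to Alpha). The majority relation contains the cycle Alpha → Eta → Beta → Alpha, so there is no Condorcet winner.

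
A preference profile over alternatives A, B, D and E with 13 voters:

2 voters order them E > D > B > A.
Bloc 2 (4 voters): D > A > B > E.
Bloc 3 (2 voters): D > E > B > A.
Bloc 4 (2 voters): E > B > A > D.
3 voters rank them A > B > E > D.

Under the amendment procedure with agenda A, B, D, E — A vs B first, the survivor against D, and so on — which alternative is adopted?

E

Round 1: A vs B — 7–6, A advances.
Round 2: A vs D — 5–8, D advances.
Round 3: D vs E — 6–7, E advances.
E survives the agenda.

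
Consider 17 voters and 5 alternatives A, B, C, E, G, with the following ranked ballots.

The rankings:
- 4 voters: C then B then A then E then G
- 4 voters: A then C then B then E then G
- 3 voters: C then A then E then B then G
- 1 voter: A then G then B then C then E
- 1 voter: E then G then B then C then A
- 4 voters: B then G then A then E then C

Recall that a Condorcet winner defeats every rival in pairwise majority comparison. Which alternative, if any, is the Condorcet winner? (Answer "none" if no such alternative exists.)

none

Pairwise majorities:
A vs B: A is ranked higher on 4+3+1 = 8 ballots, B on 9. B wins 9–8.
A vs C: A preferred on 4+1+4 = 9 ballots; A wins 9–8.
A vs E: A preferred on 4+4+3+1+4 = 16 ballots; A wins 16–1.
A vs G: A is ranked higher on 4+4+3+1 = 12 ballots, G on 5. A wins 12–5.
B vs C: B is ranked higher on 1+1+4 = 6 ballots, C on 11. C wins 11–6.
B vs E: B preferred on 4+4+1+4 = 13 ballots; B wins 13–4.
B vs G: B is ranked higher on 4+4+3+4 = 15 ballots, G on 2. B wins 15–2.
C vs E: 12 to 5, C.
C vs G: C is ranked higher on 4+4+3 = 11 ballots, G on 6. C wins 11–6.
E vs G: E preferred on 4+4+3+1 = 12 ballots; E wins 12–5.
Every alternative loses at least once (A loses to B; B loses to C; C loses to A; E loses to A; G loses to A). The majority relation contains the cycle A beats C beats B beats A, so there is no Condorcet winner.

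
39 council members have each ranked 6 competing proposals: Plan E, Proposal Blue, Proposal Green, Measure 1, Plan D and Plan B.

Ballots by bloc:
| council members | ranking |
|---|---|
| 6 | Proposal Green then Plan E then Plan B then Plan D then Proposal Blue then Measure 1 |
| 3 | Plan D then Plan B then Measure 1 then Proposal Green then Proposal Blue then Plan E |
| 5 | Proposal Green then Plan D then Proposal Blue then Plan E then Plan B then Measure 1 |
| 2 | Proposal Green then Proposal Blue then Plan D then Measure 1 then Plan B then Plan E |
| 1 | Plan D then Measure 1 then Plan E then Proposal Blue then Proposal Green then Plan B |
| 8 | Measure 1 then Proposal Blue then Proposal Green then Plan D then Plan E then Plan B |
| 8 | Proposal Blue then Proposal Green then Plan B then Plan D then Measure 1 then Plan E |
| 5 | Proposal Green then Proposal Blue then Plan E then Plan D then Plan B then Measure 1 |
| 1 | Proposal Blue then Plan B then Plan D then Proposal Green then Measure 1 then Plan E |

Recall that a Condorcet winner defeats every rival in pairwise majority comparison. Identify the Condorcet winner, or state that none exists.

Proposal Green

Check each pair by majority over 39 ballots:
Plan E–Proposal Blue: Proposal Blue 32–7.
Plan E vs Proposal Green: 1 to 38, Proposal Green.
Plan E vs Measure 1: 6+5+5 = 16 for Plan E, 23 for Measure 1 — Measure 1 by 23–16.
Plan E vs Plan D: Plan E is ranked higher on 6+5 = 11 ballots, Plan D on 28. Plan D wins 28–11.
Plan E vs Plan B: 25 to 14, Plan E.
Proposal Blue vs Proposal Green: Proposal Blue is ranked higher on 1+8+8+1 = 18 ballots, Proposal Green on 21. Proposal Green wins 21–18.
Proposal Blue vs Measure 1: Proposal Blue wins 27–12.
Proposal Blue vs Plan D: Proposal Blue preferred on 2+8+8+5+1 = 24 ballots; Proposal Blue wins 24–15.
Proposal Blue vs Plan B: Proposal Blue is ranked higher on 30 ballots, Plan B on 9. Proposal Blue wins 30–9.
Proposal Green vs Measure 1: Proposal Green preferred on 6+5+2+8+5+1 = 27 ballots; Proposal Green wins 27–12.
Proposal Green–Plan D: Proposal Green 34–5.
Proposal Green vs Plan B: Proposal Green wins 35–4.
Measure 1 vs Plan D: Plan D wins 31–8.
Measure 1–Plan B: Plan B 28–11.
Plan D vs Plan B: Plan D is ranked higher on 3+5+2+1+8+5 = 24 ballots, Plan B on 15. Plan D wins 24–15.
Only Proposal Green has no losses; Proposal Green is the Condorcet winner.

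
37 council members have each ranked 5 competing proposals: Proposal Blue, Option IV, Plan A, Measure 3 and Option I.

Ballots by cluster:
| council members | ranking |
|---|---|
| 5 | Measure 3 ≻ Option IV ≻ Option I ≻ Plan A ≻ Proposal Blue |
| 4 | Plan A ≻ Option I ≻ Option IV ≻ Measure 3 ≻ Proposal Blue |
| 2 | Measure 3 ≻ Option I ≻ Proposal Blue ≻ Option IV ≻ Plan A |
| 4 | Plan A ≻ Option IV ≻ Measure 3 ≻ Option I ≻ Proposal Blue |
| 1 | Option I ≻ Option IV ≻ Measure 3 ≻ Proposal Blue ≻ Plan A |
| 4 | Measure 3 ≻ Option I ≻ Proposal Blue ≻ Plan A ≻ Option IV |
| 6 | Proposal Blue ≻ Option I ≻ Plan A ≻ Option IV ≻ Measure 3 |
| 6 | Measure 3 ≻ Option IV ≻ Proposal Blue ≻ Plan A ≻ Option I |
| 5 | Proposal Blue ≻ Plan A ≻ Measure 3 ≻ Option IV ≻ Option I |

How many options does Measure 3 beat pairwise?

Measure 3 against each rival (37 council members):
Measure 3 vs Proposal Blue: Measure 3, 26–11.
Measure 3 vs Option IV: Measure 3 is ranked higher on 5+2+4+6+5 = 22 ballots, Option IV on 15. Measure 3 wins 22–15.
Measure 3 vs Plan A: Plan A wins 19–18.
Measure 3 vs Option I: 5+2+4+4+6+5 = 26 for Measure 3, 11 for Option I — Measure 3 by 26–11.
Measure 3 beats Proposal Blue, Option IV, Option I; loses to Plan A — 3 pairwise wins.

3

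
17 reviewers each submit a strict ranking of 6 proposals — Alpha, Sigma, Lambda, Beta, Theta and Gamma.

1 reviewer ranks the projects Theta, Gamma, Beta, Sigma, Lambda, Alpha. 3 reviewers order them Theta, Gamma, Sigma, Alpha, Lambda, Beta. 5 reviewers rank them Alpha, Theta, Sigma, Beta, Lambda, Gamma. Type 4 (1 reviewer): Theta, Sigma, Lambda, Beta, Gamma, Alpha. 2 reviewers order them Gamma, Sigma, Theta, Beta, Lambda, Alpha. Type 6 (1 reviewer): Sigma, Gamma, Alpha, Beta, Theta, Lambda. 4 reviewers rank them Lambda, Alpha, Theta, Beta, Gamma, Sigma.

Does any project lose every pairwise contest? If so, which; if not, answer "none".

none

Head-to-head results (17 reviewers):
Alpha vs Sigma: Alpha wins 9–8.
Alpha vs Lambda: Alpha, 9–8.
Alpha vs Beta: Alpha wins 13–4.
Alpha vs Theta: Alpha is ranked higher on 5+1+4 = 10 ballots, Theta on 7. Alpha wins 10–7.
Alpha vs Gamma: 5+4 = 9 for Alpha, 8 for Gamma — Alpha by 9–8.
Sigma vs Lambda: 13 to 4, Sigma.
Sigma vs Beta: 12 to 5, Sigma.
Sigma vs Theta: 2+1 = 3 for Sigma, 14 for Theta — Theta by 14–3.
Sigma vs Gamma: Sigma preferred on 5+1+1 = 7 ballots; Gamma wins 10–7.
Lambda–Beta: Beta 9–8.
Lambda vs Theta: 4 to 13, Theta.
Lambda vs Gamma: Lambda is ranked higher on 5+1+4 = 10 ballots, Gamma on 7. Lambda wins 10–7.
Beta vs Theta: Beta is ranked higher on 1 ballot, Theta on 16. Theta wins 16–1.
Beta vs Gamma: Beta, 10–7.
Theta vs Gamma: 1+3+5+1+4 = 14 for Theta, 3 for Gamma — Theta by 14–3.
Each project has at least one pairwise win (Alpha beats Sigma; Sigma beats Lambda; Lambda beats Gamma; Beta beats Lambda; Theta beats Sigma; Gamma beats Sigma) — no Condorcet loser.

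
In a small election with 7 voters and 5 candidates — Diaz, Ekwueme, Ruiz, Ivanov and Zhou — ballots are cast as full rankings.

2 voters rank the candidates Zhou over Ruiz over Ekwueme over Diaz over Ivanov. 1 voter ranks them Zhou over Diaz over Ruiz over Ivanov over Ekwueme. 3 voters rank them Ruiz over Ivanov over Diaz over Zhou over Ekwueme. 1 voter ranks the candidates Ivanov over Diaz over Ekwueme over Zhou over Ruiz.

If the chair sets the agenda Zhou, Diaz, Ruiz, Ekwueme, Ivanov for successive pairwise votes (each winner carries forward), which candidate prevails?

Round 1: Zhou vs Diaz — 3–4, Diaz advances.
Round 2: Diaz vs Ruiz — 2–5, Ruiz advances.
Round 3: Ruiz vs Ekwueme — 6–1, Ruiz advances.
Round 4: Ruiz vs Ivanov — 6–1, Ruiz advances.
Ruiz survives the agenda.

Ruiz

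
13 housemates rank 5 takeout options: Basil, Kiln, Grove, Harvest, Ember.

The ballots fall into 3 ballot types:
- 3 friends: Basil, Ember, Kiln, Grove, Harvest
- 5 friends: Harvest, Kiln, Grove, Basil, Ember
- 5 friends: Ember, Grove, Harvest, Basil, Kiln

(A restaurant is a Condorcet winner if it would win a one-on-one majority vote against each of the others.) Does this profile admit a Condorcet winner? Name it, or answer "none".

Pairwise majorities:
Basil vs Kiln: Basil preferred on 3+5 = 8 ballots; Basil wins 8–5.
Basil vs Grove: Basil preferred on 3 ballots; Grove wins 10–3.
Basil vs Harvest: Basil is ranked higher on 3 ballots, Harvest on 10. Harvest wins 10–3.
Basil vs Ember: 3+5 = 8 for Basil, 5 for Ember — Basil by 8–5.
Kiln vs Grove: Kiln is ranked higher on 3+5 = 8 ballots, Grove on 5. Kiln wins 8–5.
Kiln vs Harvest: Kiln preferred on 3 ballots; Harvest wins 10–3.
Kiln vs Ember: Kiln is ranked higher on 5 ballots, Ember on 8. Ember wins 8–5.
Grove vs Harvest: 3+5 = 8 for Grove, 5 for Harvest — Grove by 8–5.
Grove vs Ember: Grove preferred on 5 ballots; Ember wins 8–5.
Harvest vs Ember: 5 for Harvest, 8 for Ember — Ember by 8–5.
No restaurant is unbeaten: Basil loses to Grove; Kiln loses to Basil; Grove loses to Kiln; Harvest loses to Grove; Ember loses to Basil. In particular Basil > Kiln > Grove > Basil is a majority cycle — no Condorcet winner exists.

none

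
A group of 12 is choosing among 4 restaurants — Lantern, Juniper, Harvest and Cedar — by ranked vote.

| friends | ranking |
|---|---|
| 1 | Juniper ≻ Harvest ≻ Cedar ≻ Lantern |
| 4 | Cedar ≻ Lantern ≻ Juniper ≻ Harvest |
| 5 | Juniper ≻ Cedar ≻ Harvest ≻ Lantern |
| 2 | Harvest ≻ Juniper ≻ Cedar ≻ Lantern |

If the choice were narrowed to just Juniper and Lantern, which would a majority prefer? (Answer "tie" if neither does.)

Ballots ranking Juniper above Lantern: 1 + 5 + 2 = 8.
Ballots ranking Lantern above Juniper: 12 − 8 = 4.
Juniper wins the head-to-head 8–4.

Juniper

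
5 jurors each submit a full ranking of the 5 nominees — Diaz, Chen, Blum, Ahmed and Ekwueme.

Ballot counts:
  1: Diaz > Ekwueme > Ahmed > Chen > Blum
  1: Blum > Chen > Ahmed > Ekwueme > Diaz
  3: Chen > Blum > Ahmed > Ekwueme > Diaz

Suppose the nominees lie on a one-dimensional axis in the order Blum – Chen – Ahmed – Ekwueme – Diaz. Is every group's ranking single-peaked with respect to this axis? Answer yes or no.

yes

Axis positions: Blum=1, Chen=2, Ahmed=3, Ekwueme=4, Diaz=5.
Group 1 (peak Diaz at position 5): ranking walks positions 5-4-3-2-1, expanding outward from the peak — single-peaked.
Group 2 (peak Blum at position 1): ranking walks positions 1-2-3-4-5, expanding outward from the peak — single-peaked.
Group 3 (peak Chen at position 2): ranking walks positions 2-1-3-4-5, expanding outward from the peak — single-peaked.
Every ranking is single-peaked on this axis.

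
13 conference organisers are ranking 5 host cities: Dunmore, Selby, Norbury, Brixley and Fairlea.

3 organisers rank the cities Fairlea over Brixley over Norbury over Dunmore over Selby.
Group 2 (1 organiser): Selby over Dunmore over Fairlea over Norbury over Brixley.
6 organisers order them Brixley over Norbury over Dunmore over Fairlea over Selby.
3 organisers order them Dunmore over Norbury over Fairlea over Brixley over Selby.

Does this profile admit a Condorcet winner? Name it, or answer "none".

none

Pairwise majorities:
Dunmore vs Selby: Dunmore is ranked higher on 3+6+3 = 12 ballots, Selby on 1. Dunmore wins 12–1.
Dunmore vs Norbury: Dunmore preferred on 1+3 = 4 ballots; Norbury wins 9–4.
Dunmore vs Brixley: 4 to 9, Brixley.
Dunmore vs Fairlea: 10 to 3, Dunmore.
Selby vs Norbury: Selby is ranked higher on 1 ballot, Norbury on 12. Norbury wins 12–1.
Selby vs Brixley: Selby preferred on 1 ballot; Brixley wins 12–1.
Selby vs Fairlea: Selby is ranked higher on 1 ballot, Fairlea on 12. Fairlea wins 12–1.
Norbury vs Brixley: 4 to 9, Brixley.
Norbury vs Fairlea: 9 to 4, Norbury.
Brixley vs Fairlea: Brixley is ranked higher on 6 ballots, Fairlea on 7. Fairlea wins 7–6.
No city is unbeaten: Dunmore loses to Norbury; Selby loses to Dunmore; Norbury loses to Brixley; Brixley loses to Fairlea; Fairlea loses to Dunmore. In particular Dunmore beats Fairlea beats Brixley beats Dunmore is a majority cycle — no Condorcet winner exists.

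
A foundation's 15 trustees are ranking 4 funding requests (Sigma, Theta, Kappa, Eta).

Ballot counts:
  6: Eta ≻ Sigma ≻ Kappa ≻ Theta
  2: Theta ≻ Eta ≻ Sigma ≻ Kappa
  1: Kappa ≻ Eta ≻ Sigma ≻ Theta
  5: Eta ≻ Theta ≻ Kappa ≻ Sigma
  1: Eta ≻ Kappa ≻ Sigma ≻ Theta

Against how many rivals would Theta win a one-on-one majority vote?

Theta against each rival (15 reviewers):
Theta vs Sigma: Theta is ranked higher on 2+5 = 7 ballots, Sigma on 8. Sigma wins 8–7.
Theta vs Kappa: Theta is ranked higher on 2+5 = 7 ballots, Kappa on 8. Kappa wins 8–7.
Theta–Eta: Eta 13–2.
Theta beats no one; loses to Sigma, Kappa, Eta — 0 pairwise wins.

0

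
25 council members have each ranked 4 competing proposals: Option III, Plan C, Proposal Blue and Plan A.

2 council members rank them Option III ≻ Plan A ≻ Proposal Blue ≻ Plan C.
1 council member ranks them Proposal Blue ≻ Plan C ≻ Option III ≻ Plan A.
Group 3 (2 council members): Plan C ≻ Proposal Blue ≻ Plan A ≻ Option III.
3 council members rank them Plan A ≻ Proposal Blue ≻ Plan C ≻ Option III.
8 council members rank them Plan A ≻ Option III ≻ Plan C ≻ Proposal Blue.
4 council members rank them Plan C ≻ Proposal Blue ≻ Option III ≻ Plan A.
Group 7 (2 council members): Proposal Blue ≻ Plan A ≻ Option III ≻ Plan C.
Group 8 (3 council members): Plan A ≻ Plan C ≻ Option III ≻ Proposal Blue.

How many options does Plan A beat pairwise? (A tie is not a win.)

Plan A against each rival (25 council members):
Plan A vs Option III: 18 to 7, Plan A.
Plan A vs Plan C: Plan A, 18–7.
Plan A vs Proposal Blue: 16 to 9, Plan A.
Plan A beats Option III, Plan C, Proposal Blue — 3 pairwise wins.

3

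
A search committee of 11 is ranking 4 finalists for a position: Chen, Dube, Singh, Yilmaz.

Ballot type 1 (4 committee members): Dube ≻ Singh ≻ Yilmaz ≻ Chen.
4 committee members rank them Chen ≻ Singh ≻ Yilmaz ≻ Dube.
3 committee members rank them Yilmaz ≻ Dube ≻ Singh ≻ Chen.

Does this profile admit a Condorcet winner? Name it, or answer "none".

Head-to-head results (11 committee members):
Chen vs Dube: Chen is ranked higher on 4 ballots, Dube on 7. Dube wins 7–4.
Chen vs Singh: Singh wins 7–4.
Chen vs Yilmaz: Yilmaz wins 7–4.
Dube vs Singh: Dube, 7–4.
Dube vs Yilmaz: Yilmaz wins 7–4.
Singh vs Yilmaz: Singh wins 8–3.
Each candidate drops at least one matchup (Chen loses to Dube; Dube loses to Yilmaz; Singh loses to Dube; Yilmaz loses to Singh); the cycle Dube > Singh > Yilmaz > Dube rules out a Condorcet winner.

none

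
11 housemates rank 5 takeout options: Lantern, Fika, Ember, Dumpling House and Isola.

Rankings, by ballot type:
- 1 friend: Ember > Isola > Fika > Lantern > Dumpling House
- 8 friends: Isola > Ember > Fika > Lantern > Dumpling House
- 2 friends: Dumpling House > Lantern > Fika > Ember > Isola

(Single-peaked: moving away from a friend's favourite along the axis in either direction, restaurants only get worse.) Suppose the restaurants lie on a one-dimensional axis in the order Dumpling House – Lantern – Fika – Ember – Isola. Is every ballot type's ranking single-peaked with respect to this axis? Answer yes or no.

yes

Axis positions: Dumpling House=1, Lantern=2, Fika=3, Ember=4, Isola=5.
Ballot type 1 (peak Ember at position 4): ranking walks positions 4-5-3-2-1, expanding outward from the peak — single-peaked.
Ballot type 2 (peak Isola at position 5): ranking walks positions 5-4-3-2-1, expanding outward from the peak — single-peaked.
Ballot type 3 (peak Dumpling House at position 1): ranking walks positions 1-2-3-4-5, expanding outward from the peak — single-peaked.
Every ranking is single-peaked on this axis.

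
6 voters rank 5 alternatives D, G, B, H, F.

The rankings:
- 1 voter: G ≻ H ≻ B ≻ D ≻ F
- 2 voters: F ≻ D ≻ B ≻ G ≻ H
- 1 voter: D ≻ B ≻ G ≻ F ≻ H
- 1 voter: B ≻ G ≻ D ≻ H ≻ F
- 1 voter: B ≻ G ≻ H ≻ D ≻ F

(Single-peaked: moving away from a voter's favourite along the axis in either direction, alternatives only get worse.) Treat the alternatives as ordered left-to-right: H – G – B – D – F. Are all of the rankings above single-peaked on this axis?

Axis positions: H=1, G=2, B=3, D=4, F=5.
Type 1 (peak G at position 2): ranking walks positions 2-1-3-4-5, expanding outward from the peak — single-peaked.
Type 2 (peak F at position 5): ranking walks positions 5-4-3-2-1, expanding outward from the peak — single-peaked.
Type 3 (peak D at position 4): ranking walks positions 4-3-2-5-1, expanding outward from the peak — single-peaked.
Type 4 (peak B at position 3): ranking walks positions 3-2-4-1-5, expanding outward from the peak — single-peaked.
Type 5 (peak B at position 3): ranking walks positions 3-2-1-4-5, expanding outward from the peak — single-peaked.
Every ranking is single-peaked on this axis.

yes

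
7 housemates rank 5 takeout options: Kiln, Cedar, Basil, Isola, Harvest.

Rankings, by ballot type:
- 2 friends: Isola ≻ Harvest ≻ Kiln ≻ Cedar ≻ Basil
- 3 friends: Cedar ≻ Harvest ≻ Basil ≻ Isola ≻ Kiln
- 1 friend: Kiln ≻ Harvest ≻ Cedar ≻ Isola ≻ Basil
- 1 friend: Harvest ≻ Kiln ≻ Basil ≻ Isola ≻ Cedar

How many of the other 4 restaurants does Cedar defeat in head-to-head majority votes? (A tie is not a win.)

2

Cedar against each rival (7 friends):
Cedar vs Kiln: 3 for Cedar, 4 for Kiln — Kiln by 4–3.
Cedar vs Basil: Cedar, 6–1.
Cedar vs Isola: Cedar, 4–3.
Cedar vs Harvest: 3 to 4, Harvest.
Cedar beats Basil, Isola; loses to Kiln, Harvest — 2 pairwise wins.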